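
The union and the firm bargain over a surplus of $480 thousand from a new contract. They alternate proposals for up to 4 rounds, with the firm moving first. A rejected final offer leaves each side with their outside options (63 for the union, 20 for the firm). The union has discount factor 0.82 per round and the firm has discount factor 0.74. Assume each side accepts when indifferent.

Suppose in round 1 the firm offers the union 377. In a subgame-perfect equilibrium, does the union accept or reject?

Round 4 (the union proposes): the firm gets 20 if talks fail, so the union offers 20 and keeps 460.
Round 3 (the firm proposes): the union can get 460 next round, worth 0.82 × 460 = 377.2 now; the firm offers that and keeps 102.8.
Round 2 (the union proposes): the firm can get 102.8 next round, worth 0.74 × 102.8 = 76.072 now. The union offers 76.072 and keeps 480 − 76.072 = 403.928.
So by rejecting in round 1, the union gets 403.928 next round, worth 0.82 × 403.928 = 331.22096 now.
Offer 377 ≥ 331.22096, so the union accepts.

Accept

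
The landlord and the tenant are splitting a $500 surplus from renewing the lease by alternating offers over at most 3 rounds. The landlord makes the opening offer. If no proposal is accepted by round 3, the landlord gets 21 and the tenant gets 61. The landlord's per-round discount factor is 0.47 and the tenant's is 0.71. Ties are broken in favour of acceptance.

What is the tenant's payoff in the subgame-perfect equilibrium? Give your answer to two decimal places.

Round 3 (the landlord proposes): the tenant gets 61 if talks fail, so the landlord offers 61 and keeps 439.
Round 2 (the tenant proposes): the landlord can get 439 next round, worth 0.47 × 439 = 206.33 now. The tenant offers 206.33 and keeps 500 − 206.33 = 293.67.
Round 1 (the landlord proposes): the tenant can get 293.67 next round, worth 0.71 × 293.67 = 208.5057 now, so the landlord offers 208.5057, keeping 291.4943.

208.51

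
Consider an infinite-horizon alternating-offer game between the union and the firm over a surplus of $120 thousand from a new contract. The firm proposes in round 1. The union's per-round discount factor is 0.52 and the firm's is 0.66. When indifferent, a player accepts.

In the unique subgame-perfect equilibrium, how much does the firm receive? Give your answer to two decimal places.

In a stationary SPE each proposer offers the other exactly their discounted continuation value.
If the firm keeps x when proposing and the union keeps y when proposing, then x = 120 − 0.52y and y = 120 − 0.66x.
Solving: x = 120(1 − 0.52) / (1 − 0.66·0.52) = 57.6 / 0.6568 ≈ 87.6979.
The union gets 120 − 87.6979 ≈ 32.3021.

87.70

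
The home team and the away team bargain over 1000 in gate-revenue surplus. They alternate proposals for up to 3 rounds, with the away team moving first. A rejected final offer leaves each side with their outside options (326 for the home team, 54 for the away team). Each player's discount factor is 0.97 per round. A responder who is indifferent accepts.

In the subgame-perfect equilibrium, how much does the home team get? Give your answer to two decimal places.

Round 3 (the away team proposes): the home team gets 326 if talks fail, so the away team offers 326 and keeps 674.
Round 2 (the home team proposes): the away team can get 674 next round, worth 0.97 × 674 = 653.78 now. The home team offers 653.78 and keeps 1000 − 653.78 = 346.22.
Round 1 (the away team proposes): the home team can get 346.22 next round, worth 0.97 × 346.22 = 335.8334 now; the away team offers that and keeps 664.1666.

335.83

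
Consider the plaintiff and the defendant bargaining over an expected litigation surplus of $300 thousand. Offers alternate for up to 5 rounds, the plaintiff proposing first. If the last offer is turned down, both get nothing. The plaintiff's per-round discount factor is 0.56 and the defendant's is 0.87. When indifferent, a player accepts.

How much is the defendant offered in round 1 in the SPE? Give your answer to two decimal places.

170.79

Round 5 (the plaintiff proposes): the defendant will accept anything ≥ 0, so the plaintiff offers 0 and keeps 300.
Round 4 (the defendant proposes): the plaintiff can get 300 next round, worth 0.56 × 300 = 168 now; the defendant offers that and keeps 132.
Round 3 (the plaintiff proposes): the defendant can get 132 next round, worth 0.87 × 132 = 114.84 now; the plaintiff offers that and keeps 185.16.
Round 2 (the defendant proposes): the plaintiff can get 185.16 next round, worth 0.56 × 185.16 = 103.6896 now; the defendant offers that and keeps 196.3104.
Round 1 (the plaintiff proposes): the defendant can get 196.3104 next round, worth 0.87 × 196.3104 = 170.790048 now, so the plaintiff offers 170.790048, keeping 129.209952.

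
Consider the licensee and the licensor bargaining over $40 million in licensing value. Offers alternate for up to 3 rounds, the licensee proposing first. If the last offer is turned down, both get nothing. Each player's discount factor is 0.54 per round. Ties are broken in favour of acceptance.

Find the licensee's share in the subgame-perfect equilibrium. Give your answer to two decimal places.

30.06

Round 3 (the licensee proposes): rejection yields 0 for the licensor; the licensee offers 0 and keeps 40.
Round 2 (the licensor proposes): the licensee can get 40 next round, worth 0.54 × 40 = 21.6 now, so the licensor offers 21.6, keeping 18.4.
Round 1 (the licensee proposes): the licensor can get 18.4 next round, worth 0.54 × 18.4 = 9.936 now. The licensee offers 9.936 and keeps 40 − 9.936 = 30.064.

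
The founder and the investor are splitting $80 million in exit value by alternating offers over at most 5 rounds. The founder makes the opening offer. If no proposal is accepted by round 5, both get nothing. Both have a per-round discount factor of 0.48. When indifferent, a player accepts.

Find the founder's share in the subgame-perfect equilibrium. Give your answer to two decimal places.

55.43

Round 5 (the founder proposes): the investor will accept anything ≥ 0, so the founder offers 0 and keeps 80.
Round 4 (the investor proposes): the founder can get 80 next round, worth 0.48 × 80 = 38.4 now. The investor offers 38.4 and keeps 80 − 38.4 = 41.6.
Round 3 (the founder proposes): the investor can get 41.6 next round, worth 0.48 × 41.6 = 19.968 now. The founder offers 19.968 and keeps 80 − 19.968 = 60.032.
Round 2 (the investor proposes): the founder can get 60.032 next round, worth 0.48 × 60.032 = 28.81536 now, so the investor offers 28.81536, keeping 51.18464.
Round 1 (the founder proposes): the investor can get 51.18464 next round, worth 0.48 × 51.18464 = 24.5686272 now. The founder offers 24.5686272 and keeps 80 − 24.5686272 = 55.4313728.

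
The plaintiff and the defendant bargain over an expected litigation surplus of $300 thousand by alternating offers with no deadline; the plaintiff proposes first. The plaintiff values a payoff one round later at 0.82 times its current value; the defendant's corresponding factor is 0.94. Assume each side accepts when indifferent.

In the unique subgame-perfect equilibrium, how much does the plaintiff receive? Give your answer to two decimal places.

78.53

In a stationary SPE each proposer offers the other exactly their discounted continuation value.
If the plaintiff keeps x when proposing and the defendant keeps y when proposing, then x = 300 − 0.94y and y = 300 − 0.82x.
Solving: x = 300(1 − 0.94) / (1 − 0.82·0.94) = 18 / 0.2292 ≈ 78.5340.
The defendant gets 300 − 78.5340 ≈ 221.4660.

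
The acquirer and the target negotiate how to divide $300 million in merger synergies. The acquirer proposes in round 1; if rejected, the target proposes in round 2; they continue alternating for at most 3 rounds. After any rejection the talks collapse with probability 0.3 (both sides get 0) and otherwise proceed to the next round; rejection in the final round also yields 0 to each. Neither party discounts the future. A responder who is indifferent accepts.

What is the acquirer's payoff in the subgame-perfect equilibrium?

Round 3 (the acquirer proposes): the target will accept anything ≥ 0, so the acquirer offers 0 and keeps 300.
Round 2 (the target proposes): rejecting gives the acquirer an expected 0.7 × 300 = 210, so the target offers 210, keeping 90.
Round 1 (the acquirer proposes): rejecting gives the target an expected 0.7 × 90 = 63, so the acquirer offers 63, keeping 237.

237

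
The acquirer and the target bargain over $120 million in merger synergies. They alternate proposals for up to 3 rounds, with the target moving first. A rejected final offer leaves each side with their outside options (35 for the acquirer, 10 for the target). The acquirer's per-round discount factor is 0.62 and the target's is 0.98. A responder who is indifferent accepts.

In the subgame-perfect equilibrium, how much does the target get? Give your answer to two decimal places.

97.25

By backward induction:
Round 3 (the target proposes): the acquirer gets 35 if talks fail, so the target offers 35 and keeps 85.
Round 2 (the acquirer proposes): the target can get 85 next round, worth 0.98 × 85 = 83.3 now; the acquirer offers that and keeps 36.7.
Round 1 (the target proposes): the acquirer can get 36.7 next round, worth 0.62 × 36.7 = 22.754 now, so the target offers 22.754, keeping 97.246.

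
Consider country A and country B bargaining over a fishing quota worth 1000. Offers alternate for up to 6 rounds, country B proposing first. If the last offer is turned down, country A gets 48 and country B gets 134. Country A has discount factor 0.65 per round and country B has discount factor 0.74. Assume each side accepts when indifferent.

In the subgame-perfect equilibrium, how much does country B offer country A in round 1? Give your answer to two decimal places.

380.52

Solve by backward induction from round 6.
Round 6 (country A proposes): country B gets 134 if talks fail, so country A offers 134 and keeps 866.
Round 5 (country B proposes): country A can get 866 next round, worth 0.65 × 866 = 562.9 now. Country B offers 562.9 and keeps 1000 − 562.9 = 437.1.
Round 4 (country A proposes): country B can get 437.1 next round, worth 0.74 × 437.1 = 323.454 now, so country A offers 323.454, keeping 676.546.
Round 3 (country B proposes): country A can get 676.546 next round, worth 0.65 × 676.546 = 439.7549 now. Country B offers 439.7549 and keeps 1000 − 439.7549 = 560.2451.
Round 2 (country A proposes): country B can get 560.2451 next round, worth 0.74 × 560.2451 = 414.581374 now, so country A offers 414.581374, keeping 585.418626.
Round 1 (country B proposes): country A can get 585.418626 next round, worth 0.65 × 585.418626 = 380.5221069 now, so country B offers 380.5221069, keeping 619.4778931.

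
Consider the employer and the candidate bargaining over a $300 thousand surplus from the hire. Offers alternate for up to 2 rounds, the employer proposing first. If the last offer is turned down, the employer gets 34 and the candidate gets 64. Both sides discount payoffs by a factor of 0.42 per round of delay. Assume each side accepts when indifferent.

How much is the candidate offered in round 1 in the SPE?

111.72

Round 2 (the candidate proposes): the employer gets 34 if talks fail, so the candidate offers 34 and keeps 266.
Round 1 (the employer proposes): the candidate can get 266 next round, worth 0.42 × 266 = 111.72 now. The employer offers 111.72 and keeps 300 − 111.72 = 188.28.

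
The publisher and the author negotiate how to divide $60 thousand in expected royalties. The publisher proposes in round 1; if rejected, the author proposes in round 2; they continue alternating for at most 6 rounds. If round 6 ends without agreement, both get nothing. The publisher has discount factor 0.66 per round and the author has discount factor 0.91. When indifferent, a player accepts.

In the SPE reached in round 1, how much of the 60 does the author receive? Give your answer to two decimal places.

Round 6 (the author proposes): the publisher will accept anything ≥ 0, so the author offers 0 and keeps 60.
Round 5 (the publisher proposes): the author can get 60 next round, worth 0.91 × 60 = 54.6 now; the publisher offers that and keeps 5.4.
Round 4 (the author proposes): the publisher can get 5.4 next round, worth 0.66 × 5.4 = 3.564 now. The author offers 3.564 and keeps 60 − 3.564 = 56.436.
Round 3 (the publisher proposes): the author can get 56.436 next round, worth 0.91 × 56.436 = 51.35676 now; the publisher offers that and keeps 8.64324.
Round 2 (the author proposes): the publisher can get 8.64324 next round, worth 0.66 × 8.64324 = 5.7045384 now, so the author offers 5.7045384, keeping 54.2954616.
Round 1 (the publisher proposes): the author can get 54.2954616 next round, worth 0.91 × 54.2954616 = 49.408870056 now, so the publisher offers 49.408870056, keeping 10.591129944.

49.41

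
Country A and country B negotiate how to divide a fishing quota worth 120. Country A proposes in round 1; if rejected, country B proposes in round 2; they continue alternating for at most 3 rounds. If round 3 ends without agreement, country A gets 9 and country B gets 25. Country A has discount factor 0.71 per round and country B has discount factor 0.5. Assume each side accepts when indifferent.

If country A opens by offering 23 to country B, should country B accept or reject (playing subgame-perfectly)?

Work out country B's continuation value if the offer is rejected.
Round 3 (country A proposes): country B gets 25 if talks fail, so country A offers 25 and keeps 95.
Round 2 (country B proposes): country A can get 95 next round, worth 0.71 × 95 = 67.45 now; country B offers that and keeps 52.55.
So by rejecting in round 1, country B gets 52.55 next round, worth 0.5 × 52.55 = 26.275 now.
Offer 23 < 26.275, so country B rejects.

Reject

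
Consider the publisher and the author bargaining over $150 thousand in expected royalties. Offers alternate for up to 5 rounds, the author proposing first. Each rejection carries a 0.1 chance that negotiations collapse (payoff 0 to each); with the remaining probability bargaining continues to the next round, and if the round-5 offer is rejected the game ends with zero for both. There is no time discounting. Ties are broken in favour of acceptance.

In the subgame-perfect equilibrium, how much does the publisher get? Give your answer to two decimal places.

By backward induction:
Round 5 (the author proposes): the publisher will accept anything ≥ 0, so the author offers 0 and keeps 150.
Round 4 (the publisher proposes): rejecting gives the author an expected 0.9 × 150 = 135. The publisher offers 135 and keeps 150 − 135 = 15.
Round 3 (the author proposes): rejecting gives the publisher an expected 0.9 × 15 = 13.5, so the author offers 13.5, keeping 136.5.
Round 2 (the publisher proposes): rejecting gives the author an expected 0.9 × 136.5 = 122.85, so the publisher offers 122.85, keeping 27.15.
Round 1 (the author proposes): rejecting gives the publisher an expected 0.9 × 27.15 = 24.435; the author offers that and keeps 125.565.

24.44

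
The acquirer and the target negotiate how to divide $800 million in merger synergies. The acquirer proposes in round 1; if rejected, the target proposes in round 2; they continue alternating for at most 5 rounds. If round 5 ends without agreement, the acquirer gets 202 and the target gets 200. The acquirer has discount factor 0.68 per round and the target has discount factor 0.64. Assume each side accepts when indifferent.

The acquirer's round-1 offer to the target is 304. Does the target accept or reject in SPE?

Round 5 (the acquirer proposes): the target gets 200 if talks fail, so the acquirer offers 200 and keeps 600.
Round 4 (the target proposes): the acquirer can get 600 next round, worth 0.68 × 600 = 408 now, so the target offers 408, keeping 392.
Round 3 (the acquirer proposes): the target can get 392 next round, worth 0.64 × 392 = 250.88 now. The acquirer offers 250.88 and keeps 800 − 250.88 = 549.12.
Round 2 (the target proposes): the acquirer can get 549.12 next round, worth 0.68 × 549.12 = 373.4016 now. The target offers 373.4016 and keeps 800 − 373.4016 = 426.5984.
So by rejecting in round 1, the target gets 426.5984 next round, worth 0.64 × 426.5984 = 273.022976 now.
Offer 304 ≥ 273.022976, so the target accepts.

Accept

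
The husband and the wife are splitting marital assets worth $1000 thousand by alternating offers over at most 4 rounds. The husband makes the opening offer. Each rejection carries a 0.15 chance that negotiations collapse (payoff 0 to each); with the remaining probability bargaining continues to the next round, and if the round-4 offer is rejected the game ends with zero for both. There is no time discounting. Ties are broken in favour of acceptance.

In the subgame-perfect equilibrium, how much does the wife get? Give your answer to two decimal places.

Round 4 (the wife proposes): the husband will accept anything ≥ 0, so the wife offers 0 and keeps 1000.
Round 3 (the husband proposes): rejecting gives the wife an expected 0.85 × 1000 = 850. The husband offers 850 and keeps 1000 − 850 = 150.
Round 2 (the wife proposes): rejecting gives the husband an expected 0.85 × 150 = 127.5. The wife offers 127.5 and keeps 1000 − 127.5 = 872.5.
Round 1 (the husband proposes): rejecting gives the wife an expected 0.85 × 872.5 = 741.625. The husband offers 741.625 and keeps 1000 − 741.625 = 258.375.

741.63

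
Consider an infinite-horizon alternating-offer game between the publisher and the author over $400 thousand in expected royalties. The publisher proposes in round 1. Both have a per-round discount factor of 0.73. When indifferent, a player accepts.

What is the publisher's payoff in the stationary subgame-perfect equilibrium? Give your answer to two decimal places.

231.21

When the publisher proposes, the author accepts any offer worth at least 0.73 times what the author would get by proposing next round; and vice versa.
This gives x = 400 − 0.73y and y = 400 − 0.73x, where x and y are each side's share when it proposes.
Hence (1 − 0.73·0.73)x = 400(1 − 0.73), i.e. 0.4671·x = 108.
x ≈ 231.2139; the author's share is 400 − x ≈ 168.7861.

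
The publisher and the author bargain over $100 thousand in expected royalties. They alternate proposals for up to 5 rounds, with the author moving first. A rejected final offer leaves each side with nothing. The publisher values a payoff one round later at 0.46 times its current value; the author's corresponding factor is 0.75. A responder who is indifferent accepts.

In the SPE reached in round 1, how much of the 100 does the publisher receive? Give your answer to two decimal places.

Round 5 (the author proposes): the publisher will accept anything ≥ 0, so the author offers 0 and keeps 100.
Round 4 (the publisher proposes): the author can get 100 next round, worth 0.75 × 100 = 75 now. The publisher offers 75 and keeps 100 − 75 = 25.
Round 3 (the author proposes): the publisher can get 25 next round, worth 0.46 × 25 = 11.5 now, so the author offers 11.5, keeping 88.5.
Round 2 (the publisher proposes): the author can get 88.5 next round, worth 0.75 × 88.5 = 66.375 now; the publisher offers that and keeps 33.625.
Round 1 (the author proposes): the publisher can get 33.625 next round, worth 0.46 × 33.625 = 15.4675 now, so the author offers 15.4675, keeping 84.5325.

15.47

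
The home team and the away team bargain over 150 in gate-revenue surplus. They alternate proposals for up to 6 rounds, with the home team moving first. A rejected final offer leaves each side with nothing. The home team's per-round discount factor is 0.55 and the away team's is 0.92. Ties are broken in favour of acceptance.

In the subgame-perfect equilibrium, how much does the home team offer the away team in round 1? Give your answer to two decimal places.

128.86

By backward induction:
Round 6 (the away team proposes): the home team will accept anything ≥ 0, so the away team offers 0 and keeps 150.
Round 5 (the home team proposes): the away team can get 150 next round, worth 0.92 × 150 = 138 now, so the home team offers 138, keeping 12.
Round 4 (the away team proposes): the home team can get 12 next round, worth 0.55 × 12 = 6.6 now, so the away team offers 6.6, keeping 143.4.
Round 3 (the home team proposes): the away team can get 143.4 next round, worth 0.92 × 143.4 = 131.928 now, so the home team offers 131.928, keeping 18.072.
Round 2 (the away team proposes): the home team can get 18.072 next round, worth 0.55 × 18.072 = 9.9396 now, so the away team offers 9.9396, keeping 140.0604.
Round 1 (the home team proposes): the away team can get 140.0604 next round, worth 0.92 × 140.0604 = 128.855568 now; the home team offers that and keeps 21.144432.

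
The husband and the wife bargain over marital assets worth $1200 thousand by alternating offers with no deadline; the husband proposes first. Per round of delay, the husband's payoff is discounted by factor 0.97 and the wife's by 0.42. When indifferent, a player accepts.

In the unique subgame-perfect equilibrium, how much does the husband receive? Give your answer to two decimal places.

1174.49

Let x be the husband's share when the husband proposes and y be the wife's share when the wife proposes.
The wife accepts iff offered ≥ 0.42·y, so x = 1200 − 0.42y. Symmetrically y = 1200 − 0.97x.
Substituting: x = 1200 − 0.42(1200 − 0.97x), giving x(1 − 0.97·0.42) = 1200(1 − 0.42).
So x = 1200 × 0.58 / 0.5926 ≈ 1174.4853, and the wife receives 1200 − x ≈ 25.5147.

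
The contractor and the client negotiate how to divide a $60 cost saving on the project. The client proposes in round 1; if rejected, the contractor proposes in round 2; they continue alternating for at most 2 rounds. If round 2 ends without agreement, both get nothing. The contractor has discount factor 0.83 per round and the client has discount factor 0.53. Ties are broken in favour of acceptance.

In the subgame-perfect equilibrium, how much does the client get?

10.2

Round 2 (the contractor proposes): the client will accept anything ≥ 0, so the contractor offers 0 and keeps 60.
Round 1 (the client proposes): the contractor can get 60 next round, worth 0.83 × 60 = 49.8 now, so the client offers 49.8, keeping 10.2.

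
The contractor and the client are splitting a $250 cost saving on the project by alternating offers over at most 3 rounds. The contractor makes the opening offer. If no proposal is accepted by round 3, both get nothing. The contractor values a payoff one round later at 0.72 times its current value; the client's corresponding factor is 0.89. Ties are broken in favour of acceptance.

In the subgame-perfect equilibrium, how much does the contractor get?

Round 3 (the contractor proposes): the client will accept anything ≥ 0, so the contractor offers 0 and keeps 250.
Round 2 (the client proposes): the contractor can get 250 next round, worth 0.72 × 250 = 180 now, so the client offers 180, keeping 70.
Round 1 (the contractor proposes): the client can get 70 next round, worth 0.89 × 70 = 62.3 now; the contractor offers that and keeps 187.7.

187.7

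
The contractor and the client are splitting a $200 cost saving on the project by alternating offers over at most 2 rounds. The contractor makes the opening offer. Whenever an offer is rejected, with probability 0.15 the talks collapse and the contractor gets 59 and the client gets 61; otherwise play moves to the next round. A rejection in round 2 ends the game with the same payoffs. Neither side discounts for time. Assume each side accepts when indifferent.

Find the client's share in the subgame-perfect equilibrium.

Round 2 (the client proposes): the contractor gets 59 if talks fail, so the client offers 59 and keeps 141.
Round 1 (the contractor proposes): rejecting gives the client an expected 0.85 × 141 + 0.15 × 61 = 129; the contractor offers that and keeps 71.

129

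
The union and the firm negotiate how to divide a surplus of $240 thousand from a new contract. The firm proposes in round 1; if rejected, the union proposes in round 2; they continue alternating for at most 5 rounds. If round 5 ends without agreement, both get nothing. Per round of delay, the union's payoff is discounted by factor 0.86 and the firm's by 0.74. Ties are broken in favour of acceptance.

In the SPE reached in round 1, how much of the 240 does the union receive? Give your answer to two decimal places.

87.82

Solve by backward induction from round 5.
Round 5 (the firm proposes): rejection yields 0 for the union; the firm offers 0 and keeps 240.
Round 4 (the union proposes): the firm can get 240 next round, worth 0.74 × 240 = 177.6 now, so the union offers 177.6, keeping 62.4.
Round 3 (the firm proposes): the union can get 62.4 next round, worth 0.86 × 62.4 = 53.664 now. The firm offers 53.664 and keeps 240 − 53.664 = 186.336.
Round 2 (the union proposes): the firm can get 186.336 next round, worth 0.74 × 186.336 = 137.88864 now. The union offers 137.88864 and keeps 240 − 137.88864 = 102.11136.
Round 1 (the firm proposes): the union can get 102.11136 next round, worth 0.86 × 102.11136 = 87.8157696 now, so the firm offers 87.8157696, keeping 152.1842304.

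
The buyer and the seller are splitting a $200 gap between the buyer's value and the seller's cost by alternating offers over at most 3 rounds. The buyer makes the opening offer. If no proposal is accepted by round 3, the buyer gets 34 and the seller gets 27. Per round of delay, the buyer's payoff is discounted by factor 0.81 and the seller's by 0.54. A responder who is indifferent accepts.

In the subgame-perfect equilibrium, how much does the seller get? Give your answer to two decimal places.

32.33

Round 3 (the buyer proposes): the seller gets 27 if talks fail, so the buyer offers 27 and keeps 173.
Round 2 (the seller proposes): the buyer can get 173 next round, worth 0.81 × 173 = 140.13 now. The seller offers 140.13 and keeps 200 − 140.13 = 59.87.
Round 1 (the buyer proposes): the seller can get 59.87 next round, worth 0.54 × 59.87 = 32.3298 now, so the buyer offers 32.3298, keeping 167.6702.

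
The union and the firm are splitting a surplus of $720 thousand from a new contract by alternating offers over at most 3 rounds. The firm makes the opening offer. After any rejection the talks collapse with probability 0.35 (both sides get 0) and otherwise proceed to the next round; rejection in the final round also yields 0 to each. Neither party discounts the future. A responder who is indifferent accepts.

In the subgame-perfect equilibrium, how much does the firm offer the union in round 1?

By backward induction:
Round 3 (the firm proposes): the union will accept anything ≥ 0, so the firm offers 0 and keeps 720.
Round 2 (the union proposes): rejecting gives the firm an expected 0.65 × 720 = 468; the union offers that and keeps 252.
Round 1 (the firm proposes): rejecting gives the union an expected 0.65 × 252 = 163.8. The firm offers 163.8 and keeps 720 − 163.8 = 556.2.

163.8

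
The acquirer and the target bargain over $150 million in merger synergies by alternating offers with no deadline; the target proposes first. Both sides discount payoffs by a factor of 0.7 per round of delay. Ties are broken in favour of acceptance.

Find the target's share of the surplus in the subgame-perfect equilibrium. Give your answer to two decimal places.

88.24

In a stationary SPE each proposer offers the other exactly their discounted continuation value.
If the target keeps x when proposing and the acquirer keeps y when proposing, then x = 150 − 0.7y and y = 150 − 0.7x.
Solving: x = 150(1 − 0.7) / (1 − 0.7·0.7) = 45 / 0.51 ≈ 88.2353.
The acquirer gets 150 − 88.2353 ≈ 61.7647.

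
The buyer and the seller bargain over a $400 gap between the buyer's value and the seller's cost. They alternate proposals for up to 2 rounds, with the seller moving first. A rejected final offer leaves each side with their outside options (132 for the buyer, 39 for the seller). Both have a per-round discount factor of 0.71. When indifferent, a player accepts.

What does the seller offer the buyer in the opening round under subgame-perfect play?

256.31

Round 2 (the buyer proposes): the seller gets 39 if talks fail, so the buyer offers 39 and keeps 361.
Round 1 (the seller proposes): the buyer can get 361 next round, worth 0.71 × 361 = 256.31 now. The seller offers 256.31 and keeps 400 − 256.31 = 143.69.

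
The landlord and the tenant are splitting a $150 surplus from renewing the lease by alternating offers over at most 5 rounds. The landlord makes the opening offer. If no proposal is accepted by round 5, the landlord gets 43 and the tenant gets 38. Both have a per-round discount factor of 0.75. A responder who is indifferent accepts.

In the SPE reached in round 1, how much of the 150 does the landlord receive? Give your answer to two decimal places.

Round 5 (the landlord proposes): the tenant gets 38 if talks fail, so the landlord offers 38 and keeps 112.
Round 4 (the tenant proposes): the landlord can get 112 next round, worth 0.75 × 112 = 84 now; the tenant offers that and keeps 66.
Round 3 (the landlord proposes): the tenant can get 66 next round, worth 0.75 × 66 = 49.5 now. The landlord offers 49.5 and keeps 150 − 49.5 = 100.5.
Round 2 (the tenant proposes): the landlord can get 100.5 next round, worth 0.75 × 100.5 = 75.375 now; the tenant offers that and keeps 74.625.
Round 1 (the landlord proposes): the tenant can get 74.625 next round, worth 0.75 × 74.625 = 55.96875 now; the landlord offers that and keeps 94.03125.

94.03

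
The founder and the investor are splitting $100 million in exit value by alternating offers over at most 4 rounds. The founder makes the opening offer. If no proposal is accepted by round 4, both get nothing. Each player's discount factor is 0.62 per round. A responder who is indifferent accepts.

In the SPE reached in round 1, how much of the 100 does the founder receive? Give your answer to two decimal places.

52.61

Round 4 (the investor proposes): the founder will accept anything ≥ 0, so the investor offers 0 and keeps 100.
Round 3 (the founder proposes): the investor can get 100 next round, worth 0.62 × 100 = 62 now, so the founder offers 62, keeping 38.
Round 2 (the investor proposes): the founder can get 38 next round, worth 0.62 × 38 = 23.56 now, so the investor offers 23.56, keeping 76.44.
Round 1 (the founder proposes): the investor can get 76.44 next round, worth 0.62 × 76.44 = 47.3928 now; the founder offers that and keeps 52.6072.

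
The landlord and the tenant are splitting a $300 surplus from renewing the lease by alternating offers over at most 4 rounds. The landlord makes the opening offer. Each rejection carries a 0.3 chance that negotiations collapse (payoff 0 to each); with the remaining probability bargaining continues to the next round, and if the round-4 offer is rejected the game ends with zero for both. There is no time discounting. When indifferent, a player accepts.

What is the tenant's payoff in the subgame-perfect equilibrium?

165.9

Round 4 (the tenant proposes): the landlord will accept anything ≥ 0, so the tenant offers 0 and keeps 300.
Round 3 (the landlord proposes): rejecting gives the tenant an expected 0.7 × 300 = 210; the landlord offers that and keeps 90.
Round 2 (the tenant proposes): rejecting gives the landlord an expected 0.7 × 90 = 63, so the tenant offers 63, keeping 237.
Round 1 (the landlord proposes): rejecting gives the tenant an expected 0.7 × 237 = 165.9. The landlord offers 165.9 and keeps 300 − 165.9 = 134.1.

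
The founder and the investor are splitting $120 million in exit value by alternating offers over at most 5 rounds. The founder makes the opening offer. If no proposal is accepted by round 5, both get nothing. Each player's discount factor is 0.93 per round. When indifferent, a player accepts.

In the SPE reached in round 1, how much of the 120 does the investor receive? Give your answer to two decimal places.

Round 5 (the founder proposes): rejection yields 0 for the investor; the founder offers 0 and keeps 120.
Round 4 (the investor proposes): the founder can get 120 next round, worth 0.93 × 120 = 111.6 now; the investor offers that and keeps 8.4.
Round 3 (the founder proposes): the investor can get 8.4 next round, worth 0.93 × 8.4 = 7.812 now. The founder offers 7.812 and keeps 120 − 7.812 = 112.188.
Round 2 (the investor proposes): the founder can get 112.188 next round, worth 0.93 × 112.188 = 104.33484 now; the investor offers that and keeps 15.66516.
Round 1 (the founder proposes): the investor can get 15.66516 next round, worth 0.93 × 15.66516 = 14.5685988 now, so the founder offers 14.5685988, keeping 105.4314012.

14.57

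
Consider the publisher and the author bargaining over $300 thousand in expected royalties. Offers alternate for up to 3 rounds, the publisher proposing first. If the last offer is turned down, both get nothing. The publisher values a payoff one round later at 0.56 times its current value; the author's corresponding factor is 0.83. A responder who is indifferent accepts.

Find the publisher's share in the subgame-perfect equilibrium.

Round 3 (the publisher proposes): rejection yields 0 for the author; the publisher offers 0 and keeps 300.
Round 2 (the author proposes): the publisher can get 300 next round, worth 0.56 × 300 = 168 now, so the author offers 168, keeping 132.
Round 1 (the publisher proposes): the author can get 132 next round, worth 0.83 × 132 = 109.56 now. The publisher offers 109.56 and keeps 300 − 109.56 = 190.44.

190.44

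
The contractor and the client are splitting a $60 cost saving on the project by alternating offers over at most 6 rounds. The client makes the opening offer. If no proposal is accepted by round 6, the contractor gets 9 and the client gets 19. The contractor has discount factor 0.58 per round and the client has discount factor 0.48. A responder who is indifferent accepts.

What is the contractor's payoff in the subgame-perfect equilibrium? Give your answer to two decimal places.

24.98

Solve by backward induction from round 6.
Round 6 (the contractor proposes): the client gets 19 if talks fail, so the contractor offers 19 and keeps 41.
Round 5 (the client proposes): the contractor can get 41 next round, worth 0.58 × 41 = 23.78 now; the client offers that and keeps 36.22.
Round 4 (the contractor proposes): the client can get 36.22 next round, worth 0.48 × 36.22 = 17.3856 now; the contractor offers that and keeps 42.6144.
Round 3 (the client proposes): the contractor can get 42.6144 next round, worth 0.58 × 42.6144 = 24.716352 now, so the client offers 24.716352, keeping 35.283648.
Round 2 (the contractor proposes): the client can get 35.283648 next round, worth 0.48 × 35.283648 = 16.93615104 now; the contractor offers that and keeps 43.06384896.
Round 1 (the client proposes): the contractor can get 43.06384896 next round, worth 0.58 × 43.06384896 = 24.9770323968 now, so the client offers 24.9770323968, keeping 35.0229676032.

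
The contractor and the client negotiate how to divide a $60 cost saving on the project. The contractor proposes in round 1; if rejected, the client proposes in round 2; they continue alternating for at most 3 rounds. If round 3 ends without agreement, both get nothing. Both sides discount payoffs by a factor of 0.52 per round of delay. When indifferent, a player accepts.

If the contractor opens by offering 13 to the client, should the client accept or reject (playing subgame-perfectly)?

Reject

Work out the client's continuation value if the offer is rejected.
Round 3 (the contractor proposes): the client will accept anything ≥ 0, so the contractor offers 0 and keeps 60.
Round 2 (the client proposes): the contractor can get 60 next round, worth 0.52 × 60 = 31.2 now, so the client offers 31.2, keeping 28.8.
So by rejecting in round 1, the client gets 28.8 next round, worth 0.52 × 28.8 = 14.976 now.
Offer 13 < 14.976, so the client rejects.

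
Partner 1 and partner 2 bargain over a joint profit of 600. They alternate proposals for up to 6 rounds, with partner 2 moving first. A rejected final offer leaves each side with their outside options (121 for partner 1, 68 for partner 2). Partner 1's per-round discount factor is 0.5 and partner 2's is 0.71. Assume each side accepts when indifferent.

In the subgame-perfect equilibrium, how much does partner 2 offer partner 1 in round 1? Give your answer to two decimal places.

By backward induction:
Round 6 (partner 1 proposes): partner 2 gets 68 if talks fail, so partner 1 offers 68 and keeps 532.
Round 5 (partner 2 proposes): partner 1 can get 532 next round, worth 0.5 × 532 = 266 now. Partner 2 offers 266 and keeps 600 − 266 = 334.
Round 4 (partner 1 proposes): partner 2 can get 334 next round, worth 0.71 × 334 = 237.14 now. Partner 1 offers 237.14 and keeps 600 − 237.14 = 362.86.
Round 3 (partner 2 proposes): partner 1 can get 362.86 next round, worth 0.5 × 362.86 = 181.43 now, so partner 2 offers 181.43, keeping 418.57.
Round 2 (partner 1 proposes): partner 2 can get 418.57 next round, worth 0.71 × 418.57 = 297.1847 now. Partner 1 offers 297.1847 and keeps 600 − 297.1847 = 302.8153.
Round 1 (partner 2 proposes): partner 1 can get 302.8153 next round, worth 0.5 × 302.8153 = 151.40765 now, so partner 2 offers 151.40765, keeping 448.59235.

151.41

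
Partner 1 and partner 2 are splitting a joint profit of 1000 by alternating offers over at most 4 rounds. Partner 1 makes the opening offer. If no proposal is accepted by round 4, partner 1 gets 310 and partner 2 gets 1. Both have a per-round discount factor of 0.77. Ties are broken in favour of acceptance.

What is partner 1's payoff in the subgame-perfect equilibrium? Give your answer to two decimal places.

Round 4 (partner 2 proposes): partner 1 gets 310 if talks fail, so partner 2 offers 310 and keeps 690.
Round 3 (partner 1 proposes): partner 2 can get 690 next round, worth 0.77 × 690 = 531.3 now, so partner 1 offers 531.3, keeping 468.7.
Round 2 (partner 2 proposes): partner 1 can get 468.7 next round, worth 0.77 × 468.7 = 360.899 now; partner 2 offers that and keeps 639.101.
Round 1 (partner 1 proposes): partner 2 can get 639.101 next round, worth 0.77 × 639.101 = 492.10777 now; partner 1 offers that and keeps 507.89223.

507.89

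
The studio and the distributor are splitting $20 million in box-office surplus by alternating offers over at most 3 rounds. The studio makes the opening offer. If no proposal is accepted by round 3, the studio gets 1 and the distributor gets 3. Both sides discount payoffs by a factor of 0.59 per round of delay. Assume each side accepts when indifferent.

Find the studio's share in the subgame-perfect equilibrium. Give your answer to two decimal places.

14.12

By backward induction:
Round 3 (the studio proposes): the distributor gets 3 if talks fail, so the studio offers 3 and keeps 17.
Round 2 (the distributor proposes): the studio can get 17 next round, worth 0.59 × 17 = 10.03 now. The distributor offers 10.03 and keeps 20 − 10.03 = 9.97.
Round 1 (the studio proposes): the distributor can get 9.97 next round, worth 0.59 × 9.97 = 5.8823 now. The studio offers 5.8823 and keeps 20 − 5.8823 = 14.1177.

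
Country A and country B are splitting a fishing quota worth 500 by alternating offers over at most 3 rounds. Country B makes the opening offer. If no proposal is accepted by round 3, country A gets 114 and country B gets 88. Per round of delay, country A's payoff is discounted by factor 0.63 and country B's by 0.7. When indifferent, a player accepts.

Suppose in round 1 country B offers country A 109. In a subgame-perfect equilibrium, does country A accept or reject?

Reject

Round 3 (country B proposes): country A gets 114 if talks fail, so country B offers 114 and keeps 386.
Round 2 (country A proposes): country B can get 386 next round, worth 0.7 × 386 = 270.2 now. Country A offers 270.2 and keeps 500 − 270.2 = 229.8.
So by rejecting in round 1, country A gets 229.8 next round, worth 0.63 × 229.8 = 144.774 now.
Offer 109 < 144.774, so country A rejects.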